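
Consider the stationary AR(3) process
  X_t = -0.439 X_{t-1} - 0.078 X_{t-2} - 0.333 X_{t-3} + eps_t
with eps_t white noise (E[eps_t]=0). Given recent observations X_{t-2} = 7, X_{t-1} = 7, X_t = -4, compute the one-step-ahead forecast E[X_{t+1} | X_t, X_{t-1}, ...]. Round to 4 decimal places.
E[X_{t+1} \mid \mathcal F_t] = -1.1210

For an AR(p) model X_t = c + sum_i phi_i X_{t-i} + eps_t, the
one-step-ahead conditional mean is
  E[X_{t+1} | X_t, ...] = c + sum_i phi_i X_{t+1-i}.
Substitute known values:
  E[X_{t+1} | ...] = (-0.439) * (-4) + (-0.078) * (7) + (-0.333) * (7)
                   = -1.1210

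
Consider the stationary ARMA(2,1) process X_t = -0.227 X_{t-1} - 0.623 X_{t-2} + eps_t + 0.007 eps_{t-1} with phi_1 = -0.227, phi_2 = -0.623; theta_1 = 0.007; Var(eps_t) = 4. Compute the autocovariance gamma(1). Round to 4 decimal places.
\gamma(1) = -0.9136

Multiply the model equation by X_{t-k} and take expectations. With theta_0 = psi_0 = 1 and psi_j the MA(infinity) weights, this gives
  gamma(k) - sum_i phi_i gamma(k-i) = c_k,
  c_k = sigma^2 * sum_{j=k..q} theta_j psi_{j-k}   (c_k = 0 for k > q),
using gamma(-m) = gamma(m).
psi-weights needed (psi_j = theta_j + sum_i phi_i psi_{j-i}):
  psi_1 = theta_1 + phi_1 = 0.007 + (-0.227) = -0.22
Right-hand sides:
  c_0 = sigma^2 (1 + theta_1 psi_1) = 4 * (1 + (0.007)(-0.22)) = 4 * 0.99846 = 3.99384
  c_1 = sigma^2 theta_1 = 4 * (0.007) = 0.028
  c_2 = 0
Equations for k = 0, 1, 2 (AR order 2, c_2 = 0):
  (E0) gamma(0) = phi_1 gamma(1) + phi_2 gamma(2) + c_0
  (E1) gamma(1) = phi_1 gamma(0) + phi_2 gamma(1) + c_1
  (E2) gamma(2) = phi_1 gamma(1) + phi_2 gamma(0)
From (E1): gamma(1) = A gamma(0) + B with
  A = phi_1 / (1 - phi_2) = -0.227 / 1.623 = -0.139864,   B = c_1 / (1 - phi_2) = 0.028 / 1.623 = 0.017252.
Insert (E2) into (E0): gamma(0) (1 - phi_2^2) = phi_1 (1 + phi_2) gamma(1) + c_0.
  phi_1 (1 + phi_2) = (-0.227)(0.377) = -0.085579,   1 - phi_2^2 = 0.611871.
Replace gamma(1) by A gamma(0) + B and collect gamma(0):
  gamma(0) [0.611871 - (-0.085579)(-0.139864)] = (-0.085579)(0.017252) + 3.99384
  gamma(0) * 0.599902 = 3.992364
  gamma(0) = 3.992364 / 0.599902 = 6.655031.
  gamma(1) = A gamma(0) + B = (-0.139864)(6.655031) + (0.017252) = -0.91355.
Therefore gamma(1) = -0.9136 (to 4 decimal places).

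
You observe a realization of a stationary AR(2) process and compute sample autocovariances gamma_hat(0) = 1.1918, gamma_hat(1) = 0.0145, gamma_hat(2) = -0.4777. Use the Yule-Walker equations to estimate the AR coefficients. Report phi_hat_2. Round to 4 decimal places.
\hat\phi_{2} = -0.4010

The Yule-Walker equations for an AR(p) process read, in matrix form,
  Gamma_p phi = r_p,   with   (Gamma_p)_{ij} = gamma(|i - j|),
                       (r_p)_i = gamma(i),   i,j = 1..p.
Substitute the sample gammas (Toeplitz matrix and right-hand side of size 2):
  Gamma_p = [[1.1918, 0.0145], [0.0145, 1.1918]]
  r_p     = [0.0145, -0.4777]
Written out:
  1.1918 phi_1 + 0.0145 phi_2 = 0.0145
  0.0145 phi_1 + 1.1918 phi_2 = -0.4777
Solve by Cramer's rule:
  det = gamma(0)^2 - gamma(1)^2 = (1.1918)^2 - (0.0145)^2 = 1.42038724 - 0.00021025 = 1.42017699
  phi_hat_1 = [gamma(1) gamma(0) - gamma(1) gamma(2)] / det = [(0.0145)(1.1918) - (0.0145)(-0.4777)] / 1.42017699 = 0.02420775 / 1.42017699 = 0.017
  phi_hat_2 = [gamma(0) gamma(2) - gamma(1)^2] / det = [(1.1918)(-0.4777) - (0.0145)^2] / 1.42017699 = -0.56953311 / 1.42017699 = -0.401
So phi_hat = [0.0170, -0.4010].
Therefore phi_hat_2 = -0.4010.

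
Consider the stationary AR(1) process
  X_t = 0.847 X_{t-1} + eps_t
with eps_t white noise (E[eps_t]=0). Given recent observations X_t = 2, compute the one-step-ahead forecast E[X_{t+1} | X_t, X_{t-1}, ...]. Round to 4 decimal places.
E[X_{t+1} \mid \mathcal F_t] = 1.6940

For an AR(p) model X_t = c + sum_i phi_i X_{t-i} + eps_t, the
one-step-ahead conditional mean is
  E[X_{t+1} | X_t, ...] = c + sum_i phi_i X_{t+1-i}.
Substitute known values:
  E[X_{t+1} | ...] = (0.847) * (2)
                   = 1.6940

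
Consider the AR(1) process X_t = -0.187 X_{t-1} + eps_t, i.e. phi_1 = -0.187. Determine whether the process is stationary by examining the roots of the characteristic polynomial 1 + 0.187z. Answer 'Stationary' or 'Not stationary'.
\text{Stationary}

The AR(p) characteristic polynomial is P(z) = 1 + 0.187z.
Stationarity requires all roots to lie outside the unit circle, i.e. |z| > 1 for every root.
This is linear in z: 1 + (0.187) z = 0  =>  z = -1/(0.187) = -5.347594,  |z| = 5.347594.
Moduli of all roots: 5.3476.
All moduli strictly greater than 1? Yes.
Verdict: Stationary.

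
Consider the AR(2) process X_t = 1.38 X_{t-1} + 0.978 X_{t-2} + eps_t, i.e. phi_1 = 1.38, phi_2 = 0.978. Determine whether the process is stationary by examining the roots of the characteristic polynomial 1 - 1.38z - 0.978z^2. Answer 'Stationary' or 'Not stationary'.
\text{Not stationary}

The AR(p) characteristic polynomial is P(z) = 1 - 1.38z - 0.978z^2.
Stationarity requires all roots to lie outside the unit circle, i.e. |z| > 1 for every root.
Set 1 + (-1.38) z + (-0.978) z^2 = 0, i.e. a z^2 + b z + c = 0 with a = -0.978, b = -1.38, c = 1.
Discriminant D = b^2 - 4ac = (-1.38)^2 - 4*(-0.978)*1 = 1.9044 - (-3.912) = 5.8164.
D >= 0, so the roots are real: z = (-b +/- sqrt(D)) / (2a) = (1.38 +/- 2.411721) / (-1.956).
  z_1 = (1.38 + 2.411721) / (-1.956) = -1.9385,   |z_1| = 1.9385.
  z_2 = (1.38 - 2.411721) / (-1.956) = 0.5275,   |z_2| = 0.5275.
Moduli of all roots: 1.9385, 0.5275.
All moduli strictly greater than 1? No.
Verdict: Not stationary.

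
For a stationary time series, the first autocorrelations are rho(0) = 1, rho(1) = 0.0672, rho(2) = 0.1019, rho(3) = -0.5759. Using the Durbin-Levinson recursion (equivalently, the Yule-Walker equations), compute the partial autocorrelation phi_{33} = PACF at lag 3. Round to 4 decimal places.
\phi_{33} = -0.5970

The PACF at lag k is phi_{kk}, the last component of the solution
to the Yule-Walker system G_k phi = r_k where
  (G_k)_{ij} = rho(|i - j|), (r_k)_i = rho(i), i,j = 1..k.
Equivalently, Durbin-Levinson gives phi_{kk} iteratively:
  phi_{11} = rho(1)
  phi_{kk} = [rho(k) - sum_{j=1..k-1} phi_{k-1,j} rho(k-j)]
            / [1 - sum_{j=1..k-1} phi_{k-1,j} rho(j)],
  phi_{k,j} = phi_{k-1,j} - phi_{kk} phi_{k-1,k-j},  j = 1..k-1.
Step k = 1:
  phi_11 = rho(1) = 0.0672.
Step k = 2:
  phi_22 = [rho(2) - phi_11 rho(1)] / [1 - phi_11 rho(1)] = [0.1019 - (0.0672)(0.0672)] / [1 - (0.0672)(0.0672)]
         = 0.09738416 / 0.99548416 = 0.097826.
  Update: phi_21 = phi_11 - phi_22 phi_11 = 0.0672 - (0.097826)(0.0672) = 0.060626.
Step k = 3:
  phi_33 = [rho(3) - phi_21 rho(2) - phi_22 rho(1)] / [1 - phi_21 rho(1) - phi_22 rho(2)]
    numerator   = -0.5759 - (0.060626)(0.1019) - (0.097826)(0.0672) = -0.5886517
    denominator = 1 - (0.060626)(0.0672) - (0.097826)(0.1019) = 0.98595746
  phi_33 = -0.5886517 / 0.98595746 = -0.597.
Therefore phi_{33} = -0.5970.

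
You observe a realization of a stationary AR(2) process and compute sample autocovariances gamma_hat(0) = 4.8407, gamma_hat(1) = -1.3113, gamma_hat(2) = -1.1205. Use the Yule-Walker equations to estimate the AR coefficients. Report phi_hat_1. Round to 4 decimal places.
\hat\phi_{1} = -0.3600

The Yule-Walker equations for an AR(p) process read, in matrix form,
  Gamma_p phi = r_p,   with   (Gamma_p)_{ij} = gamma(|i - j|),
                       (r_p)_i = gamma(i),   i,j = 1..p.
Substitute the sample gammas (Toeplitz matrix and right-hand side of size 2):
  Gamma_p = [[4.8407, -1.3113], [-1.3113, 4.8407]]
  r_p     = [-1.3113, -1.1205]
Written out:
  4.8407 phi_1 - 1.3113 phi_2 = -1.3113
  -1.3113 phi_1 + 4.8407 phi_2 = -1.1205
Solve by Cramer's rule:
  det = gamma(0)^2 - gamma(1)^2 = (4.8407)^2 - (-1.3113)^2 = 23.43237649 - 1.71950769 = 21.7128688
  phi_hat_1 = [gamma(1) gamma(0) - gamma(1) gamma(2)] / det = [(-1.3113)(4.8407) - (-1.3113)(-1.1205)] / 21.7128688 = -7.81692156 / 21.7128688 = -0.36
  phi_hat_2 = [gamma(0) gamma(2) - gamma(1)^2] / det = [(4.8407)(-1.1205) - (-1.3113)^2] / 21.7128688 = -7.14351204 / 21.7128688 = -0.329
So phi_hat = [-0.3600, -0.3290].
Therefore phi_hat_1 = -0.3600.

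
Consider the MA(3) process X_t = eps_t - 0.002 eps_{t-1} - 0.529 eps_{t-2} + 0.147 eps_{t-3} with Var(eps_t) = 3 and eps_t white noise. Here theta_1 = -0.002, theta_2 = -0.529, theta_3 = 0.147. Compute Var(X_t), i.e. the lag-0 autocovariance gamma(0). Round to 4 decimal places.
\gamma(0) = 3.9044

For an MA(q) process X_t = eps_t + sum_i theta_i eps_{t-i} with
Var(eps_t) = sigma^2, the variance is
  gamma(0) = sigma^2 * (1 + sum_i theta_i^2).
  sum_i theta_i^2 = (-0.002)^2 + (-0.529)^2 + (0.147)^2 = 0.000004 + 0.279841 + 0.021609 = 0.301454.
  gamma(0) = 3 * (1 + 0.301454) = 3 * 1.301454 = 3.904362, which rounds to 3.9044.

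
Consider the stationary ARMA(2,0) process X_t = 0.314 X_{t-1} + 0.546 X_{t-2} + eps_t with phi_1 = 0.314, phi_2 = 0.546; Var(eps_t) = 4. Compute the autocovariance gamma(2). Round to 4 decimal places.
\gamma(2) = 8.3376

Multiply the model equation by X_{t-k} and take expectations. With theta_0 = psi_0 = 1 and psi_j the MA(infinity) weights, this gives
  gamma(k) - sum_i phi_i gamma(k-i) = c_k,
  c_k = sigma^2 * sum_{j=k..q} theta_j psi_{j-k}   (c_k = 0 for k > q),
using gamma(-m) = gamma(m).
Pure AR (q = 0): c_0 = sigma^2 = 4, c_k = 0 for k >= 1.
Equations for k = 0, 1, 2 (AR order 2, c_2 = 0):
  (E0) gamma(0) = phi_1 gamma(1) + phi_2 gamma(2) + c_0
  (E1) gamma(1) = phi_1 gamma(0) + phi_2 gamma(1) + c_1
  (E2) gamma(2) = phi_1 gamma(1) + phi_2 gamma(0)
From (E1): gamma(1) = A gamma(0) + B with
  A = phi_1 / (1 - phi_2) = 0.314 / 0.454 = 0.69163,   B = c_1 / (1 - phi_2) = 0 / 0.454 = 0.
Insert (E2) into (E0): gamma(0) (1 - phi_2^2) = phi_1 (1 + phi_2) gamma(1) + c_0.
  phi_1 (1 + phi_2) = (0.314)(1.546) = 0.485444,   1 - phi_2^2 = 0.701884.
Replace gamma(1) by A gamma(0) + B and collect gamma(0):
  gamma(0) [0.701884 - (0.485444)(0.69163)] = c_0 = 4
  gamma(0) * 0.366136 = 4
  gamma(0) = 4 / 0.366136 = 10.924891.
  gamma(1) = A gamma(0) = (0.69163)(10.924891) = 7.555982.
  gamma(2) = phi_1 gamma(1) + phi_2 gamma(0) = (0.314)(7.555982) + (0.546)(10.924891) = 8.337569.
Therefore gamma(2) = 8.3376 (to 4 decimal places).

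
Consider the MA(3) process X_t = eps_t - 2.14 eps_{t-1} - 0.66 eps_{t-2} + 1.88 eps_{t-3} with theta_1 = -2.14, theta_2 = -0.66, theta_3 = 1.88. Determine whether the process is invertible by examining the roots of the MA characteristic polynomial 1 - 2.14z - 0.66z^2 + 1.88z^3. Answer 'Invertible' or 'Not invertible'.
\text{Not invertible}

The MA(q) characteristic polynomial is P(z) = 1 - 2.14z - 0.66z^2 + 1.88z^3.
Invertibility requires all roots to lie outside the unit circle, i.e. |z| > 1 for every root.
Degree 3: look for a simple real root z0 first, then factor out (1 - z/z0) and solve the remaining quadratic.
Testing z0 = 0.5: P(0.5) = 1 + (-2.14)(0.5) + (-0.66)(0.5)^2 + (1.88)(0.5)^3
  = 1 + (-1.07) + (-0.165) + (0.235) = 0.  So z_0 = 0.5 is a root, |z_0| = 0.5.
Divide out the factor (1 - 2 z) = (1 - z/z0) (since 1/z0 = 2):
  P(z) = (1 - 2 z)(1 + (-0.14) z + (-0.94) z^2)
  [check: z-coef -0.14 - (2) = -2.14; z^2-coef -0.94 - (2)(-0.14) = -0.66; z^3-coef -(2)(-0.94) = 1.88.]
Remaining roots from the quadratic factor 1 + (-0.14) z + (-0.94) z^2:
  Set 1 + (-0.14) z + (-0.94) z^2 = 0, i.e. a z^2 + b z + c = 0 with a = -0.94, b = -0.14, c = 1.
  Discriminant D = b^2 - 4ac = (-0.14)^2 - 4*(-0.94)*1 = 0.0196 - (-3.76) = 3.7796.
  D >= 0, so the roots are real: z = (-b +/- sqrt(D)) / (2a) = (0.14 +/- 1.944119) / (-1.88).
    z_1 = (0.14 + 1.944119) / (-1.88) = -1.1086,   |z_1| = 1.1086.
    z_2 = (0.14 - 1.944119) / (-1.88) = 0.9596,   |z_2| = 0.9596.
Moduli of all roots: 0.5000, 1.1086, 0.9596.
All moduli strictly greater than 1? No.
Verdict: Not invertible.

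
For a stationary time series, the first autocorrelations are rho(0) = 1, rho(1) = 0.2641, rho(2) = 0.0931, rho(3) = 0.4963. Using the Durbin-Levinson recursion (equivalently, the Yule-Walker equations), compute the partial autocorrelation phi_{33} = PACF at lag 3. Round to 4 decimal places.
\phi_{33} = 0.5009

The PACF at lag k is phi_{kk}, the last component of the solution
to the Yule-Walker system G_k phi = r_k where
  (G_k)_{ij} = rho(|i - j|), (r_k)_i = rho(i), i,j = 1..k.
Equivalently, Durbin-Levinson gives phi_{kk} iteratively:
  phi_{11} = rho(1)
  phi_{kk} = [rho(k) - sum_{j=1..k-1} phi_{k-1,j} rho(k-j)]
            / [1 - sum_{j=1..k-1} phi_{k-1,j} rho(j)],
  phi_{k,j} = phi_{k-1,j} - phi_{kk} phi_{k-1,k-j},  j = 1..k-1.
Step k = 1:
  phi_11 = rho(1) = 0.2641.
Step k = 2:
  phi_22 = [rho(2) - phi_11 rho(1)] / [1 - phi_11 rho(1)] = [0.0931 - (0.2641)(0.2641)] / [1 - (0.2641)(0.2641)]
         = 0.02335119 / 0.93025119 = 0.025102.
  Update: phi_21 = phi_11 - phi_22 phi_11 = 0.2641 - (0.025102)(0.2641) = 0.257471.
Step k = 3:
  phi_33 = [rho(3) - phi_21 rho(2) - phi_22 rho(1)] / [1 - phi_21 rho(1) - phi_22 rho(2)]
    numerator   = 0.4963 - (0.257471)(0.0931) - (0.025102)(0.2641) = 0.46570005
    denominator = 1 - (0.257471)(0.2641) - (0.025102)(0.0931) = 0.92966503
  phi_33 = 0.46570005 / 0.92966503 = 0.5009.
Therefore phi_{33} = 0.5009.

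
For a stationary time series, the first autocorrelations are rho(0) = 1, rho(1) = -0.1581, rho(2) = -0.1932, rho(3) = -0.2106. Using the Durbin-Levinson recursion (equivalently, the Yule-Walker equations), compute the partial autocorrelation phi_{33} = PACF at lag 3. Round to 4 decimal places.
\phi_{33} = -0.3059

The PACF at lag k is phi_{kk}, the last component of the solution
to the Yule-Walker system G_k phi = r_k where
  (G_k)_{ij} = rho(|i - j|), (r_k)_i = rho(i), i,j = 1..k.
Equivalently, Durbin-Levinson gives phi_{kk} iteratively:
  phi_{11} = rho(1)
  phi_{kk} = [rho(k) - sum_{j=1..k-1} phi_{k-1,j} rho(k-j)]
            / [1 - sum_{j=1..k-1} phi_{k-1,j} rho(j)],
  phi_{k,j} = phi_{k-1,j} - phi_{kk} phi_{k-1,k-j},  j = 1..k-1.
Step k = 1:
  phi_11 = rho(1) = -0.1581.
Step k = 2:
  phi_22 = [rho(2) - phi_11 rho(1)] / [1 - phi_11 rho(1)] = [-0.1932 - (-0.1581)(-0.1581)] / [1 - (-0.1581)(-0.1581)]
         = -0.21819561 / 0.97500439 = -0.223789.
  Update: phi_21 = phi_11 - phi_22 phi_11 = -0.1581 - (-0.223789)(-0.1581) = -0.193481.
Step k = 3:
  phi_33 = [rho(3) - phi_21 rho(2) - phi_22 rho(1)] / [1 - phi_21 rho(1) - phi_22 rho(2)]
    numerator   = -0.2106 - (-0.193481)(-0.1932) - (-0.223789)(-0.1581) = -0.28336165
    denominator = 1 - (-0.193481)(-0.1581) - (-0.223789)(-0.1932) = 0.92617453
  phi_33 = -0.28336165 / 0.92617453 = -0.3059.
Therefore phi_{33} = -0.3059.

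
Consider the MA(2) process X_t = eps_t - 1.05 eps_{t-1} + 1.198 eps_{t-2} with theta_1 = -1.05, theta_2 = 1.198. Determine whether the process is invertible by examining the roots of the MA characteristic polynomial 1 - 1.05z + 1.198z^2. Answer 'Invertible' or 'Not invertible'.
\text{Not invertible}

The MA(q) characteristic polynomial is P(z) = 1 - 1.05z + 1.198z^2.
Invertibility requires all roots to lie outside the unit circle, i.e. |z| > 1 for every root.
Set 1 + (-1.05) z + (1.198) z^2 = 0, i.e. a z^2 + b z + c = 0 with a = 1.198, b = -1.05, c = 1.
Discriminant D = b^2 - 4ac = (-1.05)^2 - 4*(1.198)*1 = 1.1025 - (4.792) = -3.6895.
D < 0, so the roots are the complex-conjugate pair z = (-b +/- i sqrt(-D)) / (2a) = 0.4382 +/- 0.8017i.
For a conjugate pair |z|^2 = z * conj(z) = (product of roots) = c/a = 1/(1.198) = 0.834725, so |z| = sqrt(0.834725) = 0.9136 for both roots.
Moduli of all roots: 0.9136, 0.9136.
All moduli strictly greater than 1? No.
Verdict: Not invertible.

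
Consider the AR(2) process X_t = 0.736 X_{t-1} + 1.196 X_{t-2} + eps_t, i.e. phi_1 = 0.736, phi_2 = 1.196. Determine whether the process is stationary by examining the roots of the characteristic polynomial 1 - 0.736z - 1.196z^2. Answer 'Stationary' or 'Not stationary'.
\text{Not stationary}

The AR(p) characteristic polynomial is P(z) = 1 - 0.736z - 1.196z^2.
Stationarity requires all roots to lie outside the unit circle, i.e. |z| > 1 for every root.
Set 1 + (-0.736) z + (-1.196) z^2 = 0, i.e. a z^2 + b z + c = 0 with a = -1.196, b = -0.736, c = 1.
Discriminant D = b^2 - 4ac = (-0.736)^2 - 4*(-1.196)*1 = 0.541696 - (-4.784) = 5.325696.
D >= 0, so the roots are real: z = (-b +/- sqrt(D)) / (2a) = (0.736 +/- 2.307747) / (-2.392).
  z_1 = (0.736 + 2.307747) / (-2.392) = -1.2725,   |z_1| = 1.2725.
  z_2 = (0.736 - 2.307747) / (-2.392) = 0.6571,   |z_2| = 0.6571.
Moduli of all roots: 1.2725, 0.6571.
All moduli strictly greater than 1? No.
Verdict: Not stationary.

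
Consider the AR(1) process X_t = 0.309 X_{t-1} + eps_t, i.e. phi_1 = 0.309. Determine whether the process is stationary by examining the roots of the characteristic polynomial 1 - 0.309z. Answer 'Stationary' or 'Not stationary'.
\text{Stationary}

The AR(p) characteristic polynomial is P(z) = 1 - 0.309z.
Stationarity requires all roots to lie outside the unit circle, i.e. |z| > 1 for every root.
This is linear in z: 1 + (-0.309) z = 0  =>  z = -1/(-0.309) = 3.236246,  |z| = 3.236246.
Moduli of all roots: 3.2362.
All moduli strictly greater than 1? Yes.
Verdict: Stationary.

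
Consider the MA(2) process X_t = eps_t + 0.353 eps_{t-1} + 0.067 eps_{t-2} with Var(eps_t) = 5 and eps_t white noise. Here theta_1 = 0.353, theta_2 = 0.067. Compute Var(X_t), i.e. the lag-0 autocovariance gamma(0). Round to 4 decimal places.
\gamma(0) = 5.6455

For an MA(q) process X_t = eps_t + sum_i theta_i eps_{t-i} with
Var(eps_t) = sigma^2, the variance is
  gamma(0) = sigma^2 * (1 + sum_i theta_i^2).
  sum_i theta_i^2 = (0.353)^2 + (0.067)^2 = 0.124609 + 0.004489 = 0.129098.
  gamma(0) = 5 * (1 + 0.129098) = 5 * 1.129098 = 5.64549, which rounds to 5.6455.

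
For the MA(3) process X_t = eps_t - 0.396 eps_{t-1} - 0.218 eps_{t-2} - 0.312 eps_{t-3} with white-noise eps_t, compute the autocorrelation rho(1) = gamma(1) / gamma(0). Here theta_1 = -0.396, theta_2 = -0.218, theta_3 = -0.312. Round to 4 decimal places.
\rho(1) = -0.1856

For an MA(q) process with theta_0 = 1, the autocovariance is
  gamma(k) = sigma^2 * sum_{i=0..q-k} theta_i * theta_{i+k},
and rho(k) = gamma(k) / gamma(0). Sigma^2 cancels.
  numerator   = (1)*(-0.396) + (-0.396)*(-0.218) + (-0.218)*(-0.312) = -0.241656.
  denominator = (1)^2 + (-0.396)^2 + (-0.218)^2 + (-0.312)^2 = 1.301684.
  rho(1) = -0.241656 / 1.301684 = -0.1856.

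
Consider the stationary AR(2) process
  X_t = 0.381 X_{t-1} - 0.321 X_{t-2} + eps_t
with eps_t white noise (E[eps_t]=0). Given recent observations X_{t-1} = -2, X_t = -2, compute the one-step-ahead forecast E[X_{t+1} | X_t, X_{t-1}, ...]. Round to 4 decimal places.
E[X_{t+1} \mid \mathcal F_t] = -0.1200

For an AR(p) model X_t = c + sum_i phi_i X_{t-i} + eps_t, the
one-step-ahead conditional mean is
  E[X_{t+1} | X_t, ...] = c + sum_i phi_i X_{t+1-i}.
Substitute known values:
  E[X_{t+1} | ...] = (0.381) * (-2) + (-0.321) * (-2)
                   = -0.1200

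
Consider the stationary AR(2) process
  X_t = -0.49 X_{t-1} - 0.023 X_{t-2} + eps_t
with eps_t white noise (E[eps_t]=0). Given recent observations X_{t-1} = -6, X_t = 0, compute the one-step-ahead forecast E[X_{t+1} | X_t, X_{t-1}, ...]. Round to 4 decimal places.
E[X_{t+1} \mid \mathcal F_t] = 0.1380

For an AR(p) model X_t = c + sum_i phi_i X_{t-i} + eps_t, the
one-step-ahead conditional mean is
  E[X_{t+1} | X_t, ...] = c + sum_i phi_i X_{t+1-i}.
Substitute known values:
  E[X_{t+1} | ...] = (-0.49) * (0) + (-0.023) * (-6)
                   = 0.1380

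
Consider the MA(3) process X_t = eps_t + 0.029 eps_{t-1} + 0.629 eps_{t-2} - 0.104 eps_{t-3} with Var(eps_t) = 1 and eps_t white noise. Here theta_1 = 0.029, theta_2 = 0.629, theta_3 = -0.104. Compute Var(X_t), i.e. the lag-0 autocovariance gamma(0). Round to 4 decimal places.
\gamma(0) = 1.4073

For an MA(q) process X_t = eps_t + sum_i theta_i eps_{t-i} with
Var(eps_t) = sigma^2, the variance is
  gamma(0) = sigma^2 * (1 + sum_i theta_i^2).
  sum_i theta_i^2 = (0.029)^2 + (0.629)^2 + (-0.104)^2 = 0.000841 + 0.395641 + 0.010816 = 0.407298.
  gamma(0) = 1 * (1 + 0.407298) = 1 * 1.407298 = 1.407298, which rounds to 1.4073.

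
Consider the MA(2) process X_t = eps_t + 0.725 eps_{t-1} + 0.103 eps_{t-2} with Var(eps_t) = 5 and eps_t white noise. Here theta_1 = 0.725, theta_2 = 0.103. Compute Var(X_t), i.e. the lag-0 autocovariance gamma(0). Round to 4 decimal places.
\gamma(0) = 7.6812

For an MA(q) process X_t = eps_t + sum_i theta_i eps_{t-i} with
Var(eps_t) = sigma^2, the variance is
  gamma(0) = sigma^2 * (1 + sum_i theta_i^2).
  sum_i theta_i^2 = (0.725)^2 + (0.103)^2 = 0.525625 + 0.010609 = 0.536234.
  gamma(0) = 5 * (1 + 0.536234) = 5 * 1.536234 = 7.68117, which rounds to 7.6812.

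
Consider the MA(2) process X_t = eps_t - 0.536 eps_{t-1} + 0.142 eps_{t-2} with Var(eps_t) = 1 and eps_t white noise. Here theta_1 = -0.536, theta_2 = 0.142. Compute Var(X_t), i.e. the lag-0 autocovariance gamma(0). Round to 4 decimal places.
\gamma(0) = 1.3075

For an MA(q) process X_t = eps_t + sum_i theta_i eps_{t-i} with
Var(eps_t) = sigma^2, the variance is
  gamma(0) = sigma^2 * (1 + sum_i theta_i^2).
  sum_i theta_i^2 = (-0.536)^2 + (0.142)^2 = 0.287296 + 0.020164 = 0.30746.
  gamma(0) = 1 * (1 + 0.30746) = 1 * 1.30746 = 1.30746, which rounds to 1.3075.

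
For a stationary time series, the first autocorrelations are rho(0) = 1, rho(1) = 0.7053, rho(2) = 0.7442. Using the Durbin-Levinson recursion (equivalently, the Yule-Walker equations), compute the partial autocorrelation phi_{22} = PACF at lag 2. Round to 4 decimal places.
\phi_{22} = 0.4910

The PACF at lag k is phi_{kk}, the last component of the solution
to the Yule-Walker system G_k phi = r_k where
  (G_k)_{ij} = rho(|i - j|), (r_k)_i = rho(i), i,j = 1..k.
Equivalently, Durbin-Levinson gives phi_{kk} iteratively:
  phi_{11} = rho(1)
  phi_{kk} = [rho(k) - sum_{j=1..k-1} phi_{k-1,j} rho(k-j)]
            / [1 - sum_{j=1..k-1} phi_{k-1,j} rho(j)],
  phi_{k,j} = phi_{k-1,j} - phi_{kk} phi_{k-1,k-j},  j = 1..k-1.
Step k = 1:
  phi_11 = rho(1) = 0.7053.
Step k = 2:
  phi_22 = [rho(2) - phi_11 rho(1)] / [1 - phi_11 rho(1)] = [0.7442 - (0.7053)(0.7053)] / [1 - (0.7053)(0.7053)]
         = 0.24675191 / 0.50255191 = 0.491.
Therefore phi_{22} = 0.4910.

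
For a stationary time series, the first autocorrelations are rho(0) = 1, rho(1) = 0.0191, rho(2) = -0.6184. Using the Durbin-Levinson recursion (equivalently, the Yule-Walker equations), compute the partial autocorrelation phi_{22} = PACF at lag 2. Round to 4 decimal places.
\phi_{22} = -0.6190

The PACF at lag k is phi_{kk}, the last component of the solution
to the Yule-Walker system G_k phi = r_k where
  (G_k)_{ij} = rho(|i - j|), (r_k)_i = rho(i), i,j = 1..k.
Equivalently, Durbin-Levinson gives phi_{kk} iteratively:
  phi_{11} = rho(1)
  phi_{kk} = [rho(k) - sum_{j=1..k-1} phi_{k-1,j} rho(k-j)]
            / [1 - sum_{j=1..k-1} phi_{k-1,j} rho(j)],
  phi_{k,j} = phi_{k-1,j} - phi_{kk} phi_{k-1,k-j},  j = 1..k-1.
Step k = 1:
  phi_11 = rho(1) = 0.0191.
Step k = 2:
  phi_22 = [rho(2) - phi_11 rho(1)] / [1 - phi_11 rho(1)] = [-0.6184 - (0.0191)(0.0191)] / [1 - (0.0191)(0.0191)]
         = -0.61876481 / 0.99963519 = -0.619.
Therefore phi_{22} = -0.6190.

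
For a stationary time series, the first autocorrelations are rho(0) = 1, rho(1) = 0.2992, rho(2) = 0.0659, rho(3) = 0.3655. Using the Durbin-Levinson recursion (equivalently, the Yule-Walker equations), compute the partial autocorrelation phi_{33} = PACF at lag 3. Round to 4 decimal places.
\phi_{33} = 0.3880

The PACF at lag k is phi_{kk}, the last component of the solution
to the Yule-Walker system G_k phi = r_k where
  (G_k)_{ij} = rho(|i - j|), (r_k)_i = rho(i), i,j = 1..k.
Equivalently, Durbin-Levinson gives phi_{kk} iteratively:
  phi_{11} = rho(1)
  phi_{kk} = [rho(k) - sum_{j=1..k-1} phi_{k-1,j} rho(k-j)]
            / [1 - sum_{j=1..k-1} phi_{k-1,j} rho(j)],
  phi_{k,j} = phi_{k-1,j} - phi_{kk} phi_{k-1,k-j},  j = 1..k-1.
Step k = 1:
  phi_11 = rho(1) = 0.2992.
Step k = 2:
  phi_22 = [rho(2) - phi_11 rho(1)] / [1 - phi_11 rho(1)] = [0.0659 - (0.2992)(0.2992)] / [1 - (0.2992)(0.2992)]
         = -0.02362064 / 0.91047936 = -0.025943.
  Update: phi_21 = phi_11 - phi_22 phi_11 = 0.2992 - (-0.025943)(0.2992) = 0.306962.
Step k = 3:
  phi_33 = [rho(3) - phi_21 rho(2) - phi_22 rho(1)] / [1 - phi_21 rho(1) - phi_22 rho(2)]
    numerator   = 0.3655 - (0.306962)(0.0659) - (-0.025943)(0.2992) = 0.35303336
    denominator = 1 - (0.306962)(0.2992) - (-0.025943)(0.0659) = 0.90986657
  phi_33 = 0.35303336 / 0.90986657 = 0.388.
Therefore phi_{33} = 0.3880.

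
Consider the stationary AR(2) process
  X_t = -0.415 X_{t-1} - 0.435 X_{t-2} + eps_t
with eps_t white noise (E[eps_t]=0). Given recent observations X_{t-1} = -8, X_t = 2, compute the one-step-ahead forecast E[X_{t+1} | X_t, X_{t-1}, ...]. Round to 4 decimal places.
E[X_{t+1} \mid \mathcal F_t] = 2.6500

For an AR(p) model X_t = c + sum_i phi_i X_{t-i} + eps_t, the
one-step-ahead conditional mean is
  E[X_{t+1} | X_t, ...] = c + sum_i phi_i X_{t+1-i}.
Substitute known values:
  E[X_{t+1} | ...] = (-0.415) * (2) + (-0.435) * (-8)
                   = 2.6500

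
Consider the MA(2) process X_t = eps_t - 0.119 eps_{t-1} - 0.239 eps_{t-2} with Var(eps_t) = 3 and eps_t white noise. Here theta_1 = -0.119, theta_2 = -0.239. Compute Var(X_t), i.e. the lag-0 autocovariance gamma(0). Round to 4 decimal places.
\gamma(0) = 3.2138

For an MA(q) process X_t = eps_t + sum_i theta_i eps_{t-i} with
Var(eps_t) = sigma^2, the variance is
  gamma(0) = sigma^2 * (1 + sum_i theta_i^2).
  sum_i theta_i^2 = (-0.119)^2 + (-0.239)^2 = 0.014161 + 0.057121 = 0.071282.
  gamma(0) = 3 * (1 + 0.071282) = 3 * 1.071282 = 3.213846, which rounds to 3.2138.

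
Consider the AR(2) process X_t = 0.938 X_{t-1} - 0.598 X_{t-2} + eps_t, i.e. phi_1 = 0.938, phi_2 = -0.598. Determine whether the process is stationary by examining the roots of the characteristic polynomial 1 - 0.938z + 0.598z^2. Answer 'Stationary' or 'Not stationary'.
\text{Stationary}

The AR(p) characteristic polynomial is P(z) = 1 - 0.938z + 0.598z^2.
Stationarity requires all roots to lie outside the unit circle, i.e. |z| > 1 for every root.
Set 1 + (-0.938) z + (0.598) z^2 = 0, i.e. a z^2 + b z + c = 0 with a = 0.598, b = -0.938, c = 1.
Discriminant D = b^2 - 4ac = (-0.938)^2 - 4*(0.598)*1 = 0.879844 - (2.392) = -1.512156.
D < 0, so the roots are the complex-conjugate pair z = (-b +/- i sqrt(-D)) / (2a) = 0.7843 +/- 1.0282i.
For a conjugate pair |z|^2 = z * conj(z) = (product of roots) = c/a = 1/(0.598) = 1.672241, so |z| = sqrt(1.672241) = 1.2932 for both roots.
Moduli of all roots: 1.2932, 1.2932.
All moduli strictly greater than 1? Yes.
Verdict: Stationary.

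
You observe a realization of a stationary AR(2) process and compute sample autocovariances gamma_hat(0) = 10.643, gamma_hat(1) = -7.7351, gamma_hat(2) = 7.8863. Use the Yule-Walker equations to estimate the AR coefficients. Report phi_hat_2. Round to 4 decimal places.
\hat\phi_{2} = 0.4510

The Yule-Walker equations for an AR(p) process read, in matrix form,
  Gamma_p phi = r_p,   with   (Gamma_p)_{ij} = gamma(|i - j|),
                       (r_p)_i = gamma(i),   i,j = 1..p.
Substitute the sample gammas (Toeplitz matrix and right-hand side of size 2):
  Gamma_p = [[10.643, -7.7351], [-7.7351, 10.643]]
  r_p     = [-7.7351, 7.8863]
Written out:
  10.643 phi_1 - 7.7351 phi_2 = -7.7351
  -7.7351 phi_1 + 10.643 phi_2 = 7.8863
Solve by Cramer's rule:
  det = gamma(0)^2 - gamma(1)^2 = (10.643)^2 - (-7.7351)^2 = 113.273449 - 59.83177201 = 53.44167699
  phi_hat_1 = [gamma(1) gamma(0) - gamma(1) gamma(2)] / det = [(-7.7351)(10.643) - (-7.7351)(7.8863)] / 53.44167699 = -21.32335017 / 53.44167699 = -0.399
  phi_hat_2 = [gamma(0) gamma(2) - gamma(1)^2] / det = [(10.643)(7.8863) - (-7.7351)^2] / 53.44167699 = 24.10211889 / 53.44167699 = 0.451
So phi_hat = [-0.3990, 0.4510].
Therefore phi_hat_2 = 0.4510.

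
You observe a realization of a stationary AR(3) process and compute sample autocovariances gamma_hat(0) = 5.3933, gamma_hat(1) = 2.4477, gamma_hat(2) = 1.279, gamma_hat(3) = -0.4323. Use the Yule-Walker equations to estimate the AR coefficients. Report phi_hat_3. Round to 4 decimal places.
\hat\phi_{3} = -0.2540

The Yule-Walker equations for an AR(p) process read, in matrix form,
  Gamma_p phi = r_p,   with   (Gamma_p)_{ij} = gamma(|i - j|),
                       (r_p)_i = gamma(i),   i,j = 1..p.
Substitute the sample gammas (Toeplitz matrix and right-hand side of size 3):
  Gamma_p = [[5.3933, 2.4477, 1.279], [2.4477, 5.3933, 2.4477], [1.279, 2.4477, 5.3933]]
  r_p     = [2.4477, 1.279, -0.4323]
Written out (R1..R3):
  (R1) 5.3933 phi_1 + 2.4477 phi_2 + 1.279 phi_3 = 2.4477
  (R2) 2.4477 phi_1 + 5.3933 phi_2 + 2.4477 phi_3 = 1.279
  (R3) 1.279 phi_1 + 2.4477 phi_2 + 5.3933 phi_3 = -0.4323
Gaussian elimination:
  R2 <- R2 - (2.4477/5.3933) R1 = R2 - (0.453841) R1:  4.282434 phi_2 + 1.867238 phi_3 = 0.168134
  R3 <- R3 - (1.279/5.3933) R1 = R3 - (0.237146) R1:  1.867238 phi_2 + 5.08999 phi_3 = -1.012762
  R3 <- R3 - (1.867238/4.282434) R2 = R3 - (0.436023) R2:  4.275833 phi_3 = -1.086073
Back-substitution:
  phi_hat_3 = -1.086073 / 4.275833 = -0.254003
  phi_hat_2 = (0.168134 - (1.867238)(-0.254003)) / 4.282434 = 0.150012
  phi_hat_1 = (2.4477 - (2.4477)(0.150012) - (1.279)(-0.254003)) / 5.3933 = 0.445995
So phi_hat = [0.4460, 0.1500, -0.2540].
Therefore phi_hat_3 = -0.2540.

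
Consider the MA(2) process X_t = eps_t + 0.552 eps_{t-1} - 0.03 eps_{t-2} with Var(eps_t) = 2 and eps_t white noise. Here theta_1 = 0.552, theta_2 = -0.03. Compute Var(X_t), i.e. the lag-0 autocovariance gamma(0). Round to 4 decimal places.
\gamma(0) = 2.6112

For an MA(q) process X_t = eps_t + sum_i theta_i eps_{t-i} with
Var(eps_t) = sigma^2, the variance is
  gamma(0) = sigma^2 * (1 + sum_i theta_i^2).
  sum_i theta_i^2 = (0.552)^2 + (-0.03)^2 = 0.304704 + 0.0009 = 0.305604.
  gamma(0) = 2 * (1 + 0.305604) = 2 * 1.305604 = 2.611208, which rounds to 2.6112.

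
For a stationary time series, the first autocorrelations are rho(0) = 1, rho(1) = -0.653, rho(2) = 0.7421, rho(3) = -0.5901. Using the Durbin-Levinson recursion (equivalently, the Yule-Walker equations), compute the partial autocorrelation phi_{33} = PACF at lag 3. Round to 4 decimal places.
\phi_{33} = -0.0321

The PACF at lag k is phi_{kk}, the last component of the solution
to the Yule-Walker system G_k phi = r_k where
  (G_k)_{ij} = rho(|i - j|), (r_k)_i = rho(i), i,j = 1..k.
Equivalently, Durbin-Levinson gives phi_{kk} iteratively:
  phi_{11} = rho(1)
  phi_{kk} = [rho(k) - sum_{j=1..k-1} phi_{k-1,j} rho(k-j)]
            / [1 - sum_{j=1..k-1} phi_{k-1,j} rho(j)],
  phi_{k,j} = phi_{k-1,j} - phi_{kk} phi_{k-1,k-j},  j = 1..k-1.
Step k = 1:
  phi_11 = rho(1) = -0.653.
Step k = 2:
  phi_22 = [rho(2) - phi_11 rho(1)] / [1 - phi_11 rho(1)] = [0.7421 - (-0.653)(-0.653)] / [1 - (-0.653)(-0.653)]
         = 0.315691 / 0.573591 = 0.550376.
  Update: phi_21 = phi_11 - phi_22 phi_11 = -0.653 - (0.550376)(-0.653) = -0.293604.
Step k = 3:
  phi_33 = [rho(3) - phi_21 rho(2) - phi_22 rho(1)] / [1 - phi_21 rho(1) - phi_22 rho(2)]
    numerator   = -0.5901 - (-0.293604)(0.7421) - (0.550376)(-0.653) = -0.01282051
    denominator = 1 - (-0.293604)(-0.653) - (0.550376)(0.7421) = 0.3998421
  phi_33 = -0.01282051 / 0.3998421 = -0.0321.
Therefore phi_{33} = -0.0321.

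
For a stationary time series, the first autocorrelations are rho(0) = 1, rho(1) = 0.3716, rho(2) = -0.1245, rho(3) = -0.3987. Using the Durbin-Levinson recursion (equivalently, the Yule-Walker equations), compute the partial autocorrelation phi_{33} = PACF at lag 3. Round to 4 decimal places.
\phi_{33} = -0.2879

The PACF at lag k is phi_{kk}, the last component of the solution
to the Yule-Walker system G_k phi = r_k where
  (G_k)_{ij} = rho(|i - j|), (r_k)_i = rho(i), i,j = 1..k.
Equivalently, Durbin-Levinson gives phi_{kk} iteratively:
  phi_{11} = rho(1)
  phi_{kk} = [rho(k) - sum_{j=1..k-1} phi_{k-1,j} rho(k-j)]
            / [1 - sum_{j=1..k-1} phi_{k-1,j} rho(j)],
  phi_{k,j} = phi_{k-1,j} - phi_{kk} phi_{k-1,k-j},  j = 1..k-1.
Step k = 1:
  phi_11 = rho(1) = 0.3716.
Step k = 2:
  phi_22 = [rho(2) - phi_11 rho(1)] / [1 - phi_11 rho(1)] = [-0.1245 - (0.3716)(0.3716)] / [1 - (0.3716)(0.3716)]
         = -0.26258656 / 0.86191344 = -0.304655.
  Update: phi_21 = phi_11 - phi_22 phi_11 = 0.3716 - (-0.304655)(0.3716) = 0.48481.
Step k = 3:
  phi_33 = [rho(3) - phi_21 rho(2) - phi_22 rho(1)] / [1 - phi_21 rho(1) - phi_22 rho(2)]
    numerator   = -0.3987 - (0.48481)(-0.1245) - (-0.304655)(0.3716) = -0.22513123
    denominator = 1 - (0.48481)(0.3716) - (-0.304655)(-0.1245) = 0.78191503
  phi_33 = -0.22513123 / 0.78191503 = -0.2879.
Therefore phi_{33} = -0.2879.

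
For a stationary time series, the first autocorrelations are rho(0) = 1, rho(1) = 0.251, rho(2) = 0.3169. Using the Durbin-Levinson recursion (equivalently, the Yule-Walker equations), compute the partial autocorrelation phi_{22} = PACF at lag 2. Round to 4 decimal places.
\phi_{22} = 0.2710

The PACF at lag k is phi_{kk}, the last component of the solution
to the Yule-Walker system G_k phi = r_k where
  (G_k)_{ij} = rho(|i - j|), (r_k)_i = rho(i), i,j = 1..k.
Equivalently, Durbin-Levinson gives phi_{kk} iteratively:
  phi_{11} = rho(1)
  phi_{kk} = [rho(k) - sum_{j=1..k-1} phi_{k-1,j} rho(k-j)]
            / [1 - sum_{j=1..k-1} phi_{k-1,j} rho(j)],
  phi_{k,j} = phi_{k-1,j} - phi_{kk} phi_{k-1,k-j},  j = 1..k-1.
Step k = 1:
  phi_11 = rho(1) = 0.251.
Step k = 2:
  phi_22 = [rho(2) - phi_11 rho(1)] / [1 - phi_11 rho(1)] = [0.3169 - (0.251)(0.251)] / [1 - (0.251)(0.251)]
         = 0.253899 / 0.936999 = 0.271.
Therefore phi_{22} = 0.2710.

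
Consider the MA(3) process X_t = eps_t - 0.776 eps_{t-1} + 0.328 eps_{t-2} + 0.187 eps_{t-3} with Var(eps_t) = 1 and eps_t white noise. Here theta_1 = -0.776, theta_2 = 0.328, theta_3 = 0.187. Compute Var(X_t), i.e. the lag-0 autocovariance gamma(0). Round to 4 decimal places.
\gamma(0) = 1.7447

For an MA(q) process X_t = eps_t + sum_i theta_i eps_{t-i} with
Var(eps_t) = sigma^2, the variance is
  gamma(0) = sigma^2 * (1 + sum_i theta_i^2).
  sum_i theta_i^2 = (-0.776)^2 + (0.328)^2 + (0.187)^2 = 0.602176 + 0.107584 + 0.034969 = 0.744729.
  gamma(0) = 1 * (1 + 0.744729) = 1 * 1.744729 = 1.744729, which rounds to 1.7447.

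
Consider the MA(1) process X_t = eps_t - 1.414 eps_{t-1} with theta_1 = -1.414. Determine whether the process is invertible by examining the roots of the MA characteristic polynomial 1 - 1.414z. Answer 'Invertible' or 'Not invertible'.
\text{Not invertible}

The MA(q) characteristic polynomial is P(z) = 1 - 1.414z.
Invertibility requires all roots to lie outside the unit circle, i.e. |z| > 1 for every root.
This is linear in z: 1 + (-1.414) z = 0  =>  z = -1/(-1.414) = 0.707214,  |z| = 0.707214.
Moduli of all roots: 0.7072.
All moduli strictly greater than 1? No.
Verdict: Not invertible.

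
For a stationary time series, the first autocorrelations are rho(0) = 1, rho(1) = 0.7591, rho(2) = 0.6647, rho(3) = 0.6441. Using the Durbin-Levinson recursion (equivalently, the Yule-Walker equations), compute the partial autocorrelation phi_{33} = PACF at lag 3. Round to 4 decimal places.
\phi_{33} = 0.2132

The PACF at lag k is phi_{kk}, the last component of the solution
to the Yule-Walker system G_k phi = r_k where
  (G_k)_{ij} = rho(|i - j|), (r_k)_i = rho(i), i,j = 1..k.
Equivalently, Durbin-Levinson gives phi_{kk} iteratively:
  phi_{11} = rho(1)
  phi_{kk} = [rho(k) - sum_{j=1..k-1} phi_{k-1,j} rho(k-j)]
            / [1 - sum_{j=1..k-1} phi_{k-1,j} rho(j)],
  phi_{k,j} = phi_{k-1,j} - phi_{kk} phi_{k-1,k-j},  j = 1..k-1.
Step k = 1:
  phi_11 = rho(1) = 0.7591.
Step k = 2:
  phi_22 = [rho(2) - phi_11 rho(1)] / [1 - phi_11 rho(1)] = [0.6647 - (0.7591)(0.7591)] / [1 - (0.7591)(0.7591)]
         = 0.08846719 / 0.42376719 = 0.208764.
  Update: phi_21 = phi_11 - phi_22 phi_11 = 0.7591 - (0.208764)(0.7591) = 0.600628.
Step k = 3:
  phi_33 = [rho(3) - phi_21 rho(2) - phi_22 rho(1)] / [1 - phi_21 rho(1) - phi_22 rho(2)]
    numerator   = 0.6441 - (0.600628)(0.6647) - (0.208764)(0.7591) = 0.0863904
    denominator = 1 - (0.600628)(0.7591) - (0.208764)(0.6647) = 0.40529846
  phi_33 = 0.0863904 / 0.40529846 = 0.2132.
Therefore phi_{33} = 0.2132.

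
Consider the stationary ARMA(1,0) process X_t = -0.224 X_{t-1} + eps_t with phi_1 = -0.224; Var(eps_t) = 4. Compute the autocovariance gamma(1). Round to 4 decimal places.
\gamma(1) = -0.9433

Multiply the model equation by X_{t-k} and take expectations. With theta_0 = psi_0 = 1 and psi_j the MA(infinity) weights, this gives
  gamma(k) - sum_i phi_i gamma(k-i) = c_k,
  c_k = sigma^2 * sum_{j=k..q} theta_j psi_{j-k}   (c_k = 0 for k > q),
using gamma(-m) = gamma(m).
Pure AR (q = 0): c_0 = sigma^2 = 4, c_k = 0 for k >= 1.
Equations for k = 0 and k = 1 (AR order 1):
  gamma(0) = phi_1 gamma(1) + c_0
  gamma(1) = phi_1 gamma(0) + c_1
Substituting the second into the first: gamma(0) (1 - phi_1^2) = c_0 + phi_1 c_1, so
  gamma(0) = c_0 / (1 - phi_1^2) = 4 / (1 - (-0.224)^2) = 4 / 0.949824 = 4.211307.
  gamma(1) = phi_1 gamma(0) = (-0.224)(4.211307) = -0.943333.
Therefore gamma(1) = -0.9433 (to 4 decimal places).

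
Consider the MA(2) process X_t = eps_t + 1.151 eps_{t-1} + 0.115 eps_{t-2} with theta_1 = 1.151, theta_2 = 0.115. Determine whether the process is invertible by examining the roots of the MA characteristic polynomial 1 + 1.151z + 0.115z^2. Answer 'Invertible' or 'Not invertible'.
\text{Not invertible}

The MA(q) characteristic polynomial is P(z) = 1 + 1.151z + 0.115z^2.
Invertibility requires all roots to lie outside the unit circle, i.e. |z| > 1 for every root.
Set 1 + (1.151) z + (0.115) z^2 = 0, i.e. a z^2 + b z + c = 0 with a = 0.115, b = 1.151, c = 1.
Discriminant D = b^2 - 4ac = (1.151)^2 - 4*(0.115)*1 = 1.324801 - (0.46) = 0.864801.
D >= 0, so the roots are real: z = (-b +/- sqrt(D)) / (2a) = (-1.151 +/- 0.929947) / (0.23).
  z_1 = (-1.151 + 0.929947) / (0.23) = -0.9611,   |z_1| = 0.9611.
  z_2 = (-1.151 - 0.929947) / (0.23) = -9.0476,   |z_2| = 9.0476.
Moduli of all roots: 0.9611, 9.0476.
All moduli strictly greater than 1? No.
Verdict: Not invertible.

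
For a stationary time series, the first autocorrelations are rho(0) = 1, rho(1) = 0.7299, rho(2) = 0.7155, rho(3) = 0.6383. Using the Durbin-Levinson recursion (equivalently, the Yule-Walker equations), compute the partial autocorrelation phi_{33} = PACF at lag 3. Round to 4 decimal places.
\phi_{33} = 0.0880

The PACF at lag k is phi_{kk}, the last component of the solution
to the Yule-Walker system G_k phi = r_k where
  (G_k)_{ij} = rho(|i - j|), (r_k)_i = rho(i), i,j = 1..k.
Equivalently, Durbin-Levinson gives phi_{kk} iteratively:
  phi_{11} = rho(1)
  phi_{kk} = [rho(k) - sum_{j=1..k-1} phi_{k-1,j} rho(k-j)]
            / [1 - sum_{j=1..k-1} phi_{k-1,j} rho(j)],
  phi_{k,j} = phi_{k-1,j} - phi_{kk} phi_{k-1,k-j},  j = 1..k-1.
Step k = 1:
  phi_11 = rho(1) = 0.7299.
Step k = 2:
  phi_22 = [rho(2) - phi_11 rho(1)] / [1 - phi_11 rho(1)] = [0.7155 - (0.7299)(0.7299)] / [1 - (0.7299)(0.7299)]
         = 0.18274599 / 0.46724599 = 0.391113.
  Update: phi_21 = phi_11 - phi_22 phi_11 = 0.7299 - (0.391113)(0.7299) = 0.444427.
Step k = 3:
  phi_33 = [rho(3) - phi_21 rho(2) - phi_22 rho(1)] / [1 - phi_21 rho(1) - phi_22 rho(2)]
    numerator   = 0.6383 - (0.444427)(0.7155) - (0.391113)(0.7299) = 0.03483937
    denominator = 1 - (0.444427)(0.7299) - (0.391113)(0.7155) = 0.39577165
  phi_33 = 0.03483937 / 0.39577165 = 0.088.
Therefore phi_{33} = 0.0880.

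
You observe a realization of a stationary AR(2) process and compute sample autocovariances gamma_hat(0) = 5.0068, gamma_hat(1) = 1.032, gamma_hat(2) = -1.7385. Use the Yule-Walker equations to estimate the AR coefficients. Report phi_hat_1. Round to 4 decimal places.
\hat\phi_{1} = 0.2900

The Yule-Walker equations for an AR(p) process read, in matrix form,
  Gamma_p phi = r_p,   with   (Gamma_p)_{ij} = gamma(|i - j|),
                       (r_p)_i = gamma(i),   i,j = 1..p.
Substitute the sample gammas (Toeplitz matrix and right-hand side of size 2):
  Gamma_p = [[5.0068, 1.032], [1.032, 5.0068]]
  r_p     = [1.032, -1.7385]
Written out:
  5.0068 phi_1 + 1.032 phi_2 = 1.032
  1.032 phi_1 + 5.0068 phi_2 = -1.7385
Solve by Cramer's rule:
  det = gamma(0)^2 - gamma(1)^2 = (5.0068)^2 - (1.032)^2 = 25.06804624 - 1.065024 = 24.00302224
  phi_hat_1 = [gamma(1) gamma(0) - gamma(1) gamma(2)] / det = [(1.032)(5.0068) - (1.032)(-1.7385)] / 24.00302224 = 6.9611496 / 24.00302224 = 0.29
  phi_hat_2 = [gamma(0) gamma(2) - gamma(1)^2] / det = [(5.0068)(-1.7385) - (1.032)^2] / 24.00302224 = -9.7693458 / 24.00302224 = -0.407
So phi_hat = [0.2900, -0.4070].
Therefore phi_hat_1 = 0.2900.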